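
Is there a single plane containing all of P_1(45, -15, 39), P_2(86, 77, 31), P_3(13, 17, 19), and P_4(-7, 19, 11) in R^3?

No

A normal to the plane through P_1, P_2, P_3 is n = P_1P_2 × P_1P_3 = (-1584, 1076, 4256).
The plane has equation n·P = 78564. For P_4: n·P_4 = 78348.
78348 ≠ 78564, so P_4 is off the plane.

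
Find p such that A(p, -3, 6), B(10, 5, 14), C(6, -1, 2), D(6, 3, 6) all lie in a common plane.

10

Coplanarity ⇔ det[AB; AC; AD] = 0.
Expanding, this is linear in p: (-24)p + (240) = 0.
So p = 10.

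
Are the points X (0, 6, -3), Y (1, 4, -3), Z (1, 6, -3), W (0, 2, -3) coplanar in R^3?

The four points are coplanar iff the 3×3 determinant with rows XY, XZ, XW is zero.
Rows: (1, -2, 0), (1, 0, 0), (0, -4, 0).
Expanding along the first row: (1)(0) − (-2)(0) + (0)(-4) = 0.
Zero determinant ⇒ coplanar.

Yes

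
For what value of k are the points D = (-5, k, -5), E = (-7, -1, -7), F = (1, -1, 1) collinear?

-1

Collinearity requires DE × DF = 0; each component is linear in k.
The x-component gives (-8)k + (-8) = 0, so k = -1.
The remaining components then also vanish.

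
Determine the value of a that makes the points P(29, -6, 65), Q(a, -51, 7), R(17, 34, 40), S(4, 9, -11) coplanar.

Normal to plane PRS: n = (-2665, -287, 820); plane equation n·X = -22263.
Requiring n·Q = -22263: (-2665)a + (20377) = -22263.
So a = 16.

16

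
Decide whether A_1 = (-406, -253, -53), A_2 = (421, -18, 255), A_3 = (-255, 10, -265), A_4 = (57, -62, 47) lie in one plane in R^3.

With A_1 as base: A_1A_2 = (827, 235, 308), A_1A_3 = (151, 263, -212), A_1A_4 = (463, 191, 100).
A_1A_3 × A_1A_4 = (66792, -113256, -92928).
A_1A_2 · (A_1A_3 × A_1A_4) = 0.
The scalar triple product vanishes, so the four points are coplanar.

Yes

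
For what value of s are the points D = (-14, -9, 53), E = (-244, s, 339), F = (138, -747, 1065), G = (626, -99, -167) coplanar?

-116

The points are coplanar iff DE · (DF × DG) = 0.
Expanding, this is linear in s: (681120)s + (79009920) = 0.
So s = -116.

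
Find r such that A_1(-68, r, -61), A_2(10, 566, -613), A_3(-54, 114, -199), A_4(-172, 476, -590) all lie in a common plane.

-34

The points are coplanar iff A_1A_2 · (A_1A_3 × A_1A_4) = 0.
Expanding, this is linear in r: (73876)r + (2511784) = 0.
So r = -34.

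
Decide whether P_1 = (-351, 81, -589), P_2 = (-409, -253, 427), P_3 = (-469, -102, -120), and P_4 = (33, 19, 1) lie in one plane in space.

The four points are coplanar iff the 3×3 determinant with rows P_1P_2, P_1P_3, P_1P_4 is zero.
Rows: (-58, -334, 1016), (-118, -183, 469), (384, -62, 590).
Expanding along the first row: (-58)(-78892) − (-334)(-249716) + (1016)(77588) = 0.
Zero determinant ⇒ coplanar.

Yes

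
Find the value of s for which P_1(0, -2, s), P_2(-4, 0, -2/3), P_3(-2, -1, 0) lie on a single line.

Direction P_2P_3 = (2, -1, 2/3). From the x-coordinate of P_1, the parameter along the line is τ = (0 − (-4))/2 = 2.
Then s = (-2/3) + 2·(2/3) = 2/3.

2/3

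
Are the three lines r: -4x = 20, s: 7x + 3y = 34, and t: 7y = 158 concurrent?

No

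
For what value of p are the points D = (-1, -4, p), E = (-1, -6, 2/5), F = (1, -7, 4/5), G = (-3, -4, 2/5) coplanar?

6/5

Coplanarity ⇔ det[DE; DF; DG] = 0.
Expanding, this is linear in p: (-2)p + (12/5) = 0.
So p = 6/5.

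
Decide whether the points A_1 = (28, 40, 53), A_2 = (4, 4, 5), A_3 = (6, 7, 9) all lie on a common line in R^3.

Yes

A_1A_2 = (-24, -36, -48), A_1A_3 = (-22, -33, -44).
A_1A_2 × A_1A_3 = (0, 0, 0).
The cross product vanishes, so the three points are collinear.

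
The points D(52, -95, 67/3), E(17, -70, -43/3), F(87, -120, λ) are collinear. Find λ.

Direction DE = (-35, 25, -110/3). From the x-coordinate of F, the parameter along the line is τ = (87 − 52)/(-35) = -1.
Then λ = 67/3 + (-1)·(-110/3) = 59.

59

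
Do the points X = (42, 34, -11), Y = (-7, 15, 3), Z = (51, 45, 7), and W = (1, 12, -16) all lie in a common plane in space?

Yes

With X as base: XY = (-49, -19, 14), XZ = (9, 11, 18), XW = (-41, -22, -5).
XZ × XW = (341, -693, 253).
XY · (XZ × XW) = 0.
The scalar triple product vanishes, so the four points are coplanar.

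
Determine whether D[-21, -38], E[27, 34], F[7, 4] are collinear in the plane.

Yes

DE = (48, 72), DF = (28, 42).
Checking proportionality: DF = 7/12·DE, so the vectors are parallel and the points are collinear.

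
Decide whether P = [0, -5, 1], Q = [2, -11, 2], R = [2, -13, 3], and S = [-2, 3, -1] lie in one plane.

Yes

A normal to the plane through P, Q, R is n = PQ × PR = (-4, -2, -4).
The plane has equation n·X = 6. For S: n·S = 6.
Equal, so S lies in the plane and all four are coplanar.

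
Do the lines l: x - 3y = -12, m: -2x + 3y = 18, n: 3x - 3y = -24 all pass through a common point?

The three lines meet at one point iff the augmented coefficient matrix [aᵢ bᵢ cᵢ] has rank < 3, i.e. its determinant vanishes.
Here the determinant is 0.
It vanishes, so the lines are concurrent at (-6, 2).

Yes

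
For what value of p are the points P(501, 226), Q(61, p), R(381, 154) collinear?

-38

Collinearity: (Q − P) must be parallel to (R − P) = (-120, -72).
Cross-multiplying the components: (p − 226)·(-120) = (-440)·(-72).
Solving gives p = -38.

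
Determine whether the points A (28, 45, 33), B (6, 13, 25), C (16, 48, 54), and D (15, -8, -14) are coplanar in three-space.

Yes

The four points are coplanar iff the 3×3 determinant with rows AB, AC, AD is zero.
Rows: (-22, -32, -8), (-12, 3, 21), (-13, -53, -47).
Expanding along the first row: (-22)(972) − (-32)(837) + (-8)(675) = 0.
Zero determinant ⇒ coplanar.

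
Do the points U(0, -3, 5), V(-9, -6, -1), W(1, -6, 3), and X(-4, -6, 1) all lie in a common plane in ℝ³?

Yes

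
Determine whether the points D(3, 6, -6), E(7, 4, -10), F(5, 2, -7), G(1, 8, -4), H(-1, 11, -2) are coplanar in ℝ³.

The plane through D, E, F has normal n = DE × DF = (-14, -4, -12) and equation n·P = 6.
Checking the remaining points: n·G = 2, n·H = -6.
Since n·G = 2 ≠ 6, G is off the plane and the points are not all coplanar.

No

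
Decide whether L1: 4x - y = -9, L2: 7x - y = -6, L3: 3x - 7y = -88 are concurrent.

Intersecting L1 and L2: solving the 2×2 system gives (x, y) = (1, 13).
Substitute into L3: (3)(1) + (-7)(13) = -88.
This equals -88, so (1, 13) lies on all three lines and they are concurrent.

Yes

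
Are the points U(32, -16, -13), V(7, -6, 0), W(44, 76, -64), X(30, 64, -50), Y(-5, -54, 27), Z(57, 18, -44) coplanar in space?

The plane through U, V, W has normal n = UV × UW = (-1706, -1119, -2420) and equation n·P = -5228.
Checking the remaining points: n·X = -1796, n·Y = 3616, n·Z = -10904.
Since n·X = -1796 ≠ -5228, X is off the plane and the points are not all coplanar.

No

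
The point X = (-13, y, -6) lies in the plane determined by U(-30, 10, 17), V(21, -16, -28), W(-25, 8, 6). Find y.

The plane through U, V, W has equation 196x + 336y + 28z = -2044.
Substituting X: (336)y + (-2716) = -2044, so y = 2.

2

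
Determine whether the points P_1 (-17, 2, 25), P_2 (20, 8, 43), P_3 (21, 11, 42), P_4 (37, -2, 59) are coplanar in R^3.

No

With P_1 as base: P_1P_2 = (37, 6, 18), P_1P_3 = (38, 9, 17), P_1P_4 = (54, -4, 34).
P_1P_3 × P_1P_4 = (374, -374, -638).
P_1P_2 · (P_1P_3 × P_1P_4) = 110.
Since 110 ≠ 0, the four points are not coplanar.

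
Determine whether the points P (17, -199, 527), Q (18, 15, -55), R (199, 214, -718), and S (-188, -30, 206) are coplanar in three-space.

No

The four points are coplanar iff the 3×3 determinant with rows PQ, PR, PS is zero.
Rows: (1, 214, -582), (182, 413, -1245), (-205, 169, -321).
Expanding along the first row: (1)(77832) − (214)(-313647) + (-582)(115423) = 22104.
Nonzero ⇒ not coplanar.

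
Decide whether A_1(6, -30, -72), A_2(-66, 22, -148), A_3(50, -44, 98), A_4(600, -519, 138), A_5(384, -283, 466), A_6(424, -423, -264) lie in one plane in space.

The plane through A_1, A_2, A_3 has normal n = A_1A_2 × A_1A_3 = (7776, 8896, -1280) and equation n·P = -128064.
Checking the remaining points: n·A_4 = -128064, n·A_5 = -128064, n·A_6 = -128064.
All equal -128064, so all 6 points lie in one plane.

Yes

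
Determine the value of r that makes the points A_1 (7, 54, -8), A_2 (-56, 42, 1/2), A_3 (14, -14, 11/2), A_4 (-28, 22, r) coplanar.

2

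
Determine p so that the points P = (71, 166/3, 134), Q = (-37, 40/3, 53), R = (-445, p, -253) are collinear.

Direction PQ = (-108, -42, -81). From the x-coordinate of R, the parameter along the line is τ = (-445 − 71)/(-108) = 43/9.
Then p = 166/3 + 43/9·(-42) = -436/3.

-436/3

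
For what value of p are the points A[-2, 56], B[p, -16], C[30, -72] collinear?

16

The three points are collinear iff det[AB; AC] = 0.
This determinant is linear in p: (-128)p + (2048) = 0, so p = 16.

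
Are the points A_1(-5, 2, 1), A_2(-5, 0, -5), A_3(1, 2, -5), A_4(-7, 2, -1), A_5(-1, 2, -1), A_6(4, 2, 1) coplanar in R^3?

No

The plane through A_1, A_2, A_3 has normal n = A_1A_2 × A_1A_3 = (12, -36, 12) and equation n·P = -120.
Checking the remaining points: n·A_4 = -168, n·A_5 = -96, n·A_6 = -12.
Since n·A_4 = -168 ≠ -120, A_4 is off the plane and the points are not all coplanar.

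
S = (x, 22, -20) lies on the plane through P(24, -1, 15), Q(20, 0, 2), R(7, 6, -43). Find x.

20

The plane through P, Q, R has equation 33x − 11y − 11z = 638.
Substituting S: (33)x + (-22) = 638, so x = 20.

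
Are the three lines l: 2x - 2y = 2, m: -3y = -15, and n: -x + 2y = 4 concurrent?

Lines aᵢx + bᵢy = cᵢ with pairwise distinct directions are concurrent exactly when det[aᵢ bᵢ cᵢ] = 0.
Here the determinant is 0.
It vanishes, so the lines are concurrent at (6, 5).

Yes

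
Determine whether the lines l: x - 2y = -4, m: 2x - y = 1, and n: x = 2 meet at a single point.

Yes

Lines aᵢx + bᵢy = cᵢ with pairwise distinct directions are concurrent exactly when det[aᵢ bᵢ cᵢ] = 0.
Here the determinant is 0.
It vanishes, so the lines are concurrent at (2, 3).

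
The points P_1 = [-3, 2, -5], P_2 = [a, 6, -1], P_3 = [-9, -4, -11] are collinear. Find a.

1

Direction P_1P_3 = (-6, -6, -6). From the y-coordinate of P_2, the parameter along the line is τ = (6 − 2)/(-6) = -2/3.
Then a = (-3) + (-2/3)·(-6) = 1.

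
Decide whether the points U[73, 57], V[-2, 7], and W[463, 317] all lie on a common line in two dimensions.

UV = (-75, -50), UW = (390, 260).
det[UV; UW] = (-75)(260) − (-50)(390) = 0.
The determinant is zero, so the points are collinear.

Yes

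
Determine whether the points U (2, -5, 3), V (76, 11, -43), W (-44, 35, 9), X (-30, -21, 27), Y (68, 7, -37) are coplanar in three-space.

Yes

The plane through U, V, W has normal n = UV × UW = (1936, 1672, 3696) and equation n·P = 6600.
Checking the remaining points: n·X = 6600, n·Y = 6600.
All equal 6600, so all 5 points lie in one plane.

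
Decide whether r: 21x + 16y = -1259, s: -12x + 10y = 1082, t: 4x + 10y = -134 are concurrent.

Lines aᵢx + bᵢy = cᵢ with pairwise distinct directions are concurrent exactly when det[aᵢ bᵢ cᵢ] = 0.
Here the determinant is -10400.
Nonzero, so no common point exists.

No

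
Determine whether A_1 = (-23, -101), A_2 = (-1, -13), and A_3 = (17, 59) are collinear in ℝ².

Yes

A_1A_2 = (22, 88), A_1A_3 = (40, 160).
Checking proportionality: A_1A_3 = 20/11·A_1A_2, so the vectors are parallel and the points are collinear.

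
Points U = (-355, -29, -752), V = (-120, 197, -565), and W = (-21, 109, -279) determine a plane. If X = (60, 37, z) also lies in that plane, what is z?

-45

Coplanarity requires UV · (UW × UX) = 0.
UV = (235, 226, 187), UW = (334, 138, 473); the triple product is linear in z with coefficient -43054 and constant term -1937430.
Setting it to zero: z = -45.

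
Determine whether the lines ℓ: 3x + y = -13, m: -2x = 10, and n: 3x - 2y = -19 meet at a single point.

Yes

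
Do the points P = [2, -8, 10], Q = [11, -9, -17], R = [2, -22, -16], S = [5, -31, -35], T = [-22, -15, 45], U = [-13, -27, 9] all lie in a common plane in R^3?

The plane through P, Q, R has normal n = PQ × PR = (-352, 234, -126) and equation n·X = -3836.
Checking the remaining points: n·S = -4604, n·T = -1436, n·U = -2876.
Since n·S = -4604 ≠ -3836, S is off the plane and the points are not all coplanar.

No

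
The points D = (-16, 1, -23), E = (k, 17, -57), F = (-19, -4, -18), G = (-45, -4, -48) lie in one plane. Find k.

-22

Normal to plane DFG: n = (150, -220, -130); plane equation n·P = 370.
Requiring n·E = 370: (150)k + (3670) = 370.
So k = -22.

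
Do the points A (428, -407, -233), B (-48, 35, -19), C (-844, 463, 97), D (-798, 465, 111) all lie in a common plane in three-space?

The four points are coplanar iff the 3×3 determinant with rows AB, AC, AD is zero.
Rows: (-476, 442, 214), (-1272, 870, 330), (-1226, 872, 344).
Expanding along the first row: (-476)(11520) − (442)(-32988) + (214)(-42564) = -11520.
Nonzero ⇒ not coplanar.

No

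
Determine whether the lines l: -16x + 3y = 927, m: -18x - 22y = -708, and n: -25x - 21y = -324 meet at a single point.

Intersecting l and m: solving the 2×2 system gives (x, y) = (-45, 69).
Substitute into n: (-25)(-45) + (-21)(69) = -324.
This equals -324, so (-45, 69) lies on all three lines and they are concurrent.

Yes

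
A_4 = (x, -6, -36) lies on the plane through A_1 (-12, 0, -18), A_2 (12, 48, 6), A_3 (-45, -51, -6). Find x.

-12

Coplanarity requires A_1A_2 · (A_1A_3 × A_1A_4) = 0.
A_1A_2 = (24, 48, 24), A_1A_3 = (-33, -51, 12); the triple product is linear in x with coefficient 1800 and constant term 21600.
Setting it to zero: x = -12.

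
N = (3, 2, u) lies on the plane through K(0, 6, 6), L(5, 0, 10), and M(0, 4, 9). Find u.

Coplanarity requires KL · (KM × KN) = 0.
KL = (5, -6, 4), KM = (0, -2, 3); the triple product is linear in u with coefficient -10 and constant term 90.
Setting it to zero: u = 9.

9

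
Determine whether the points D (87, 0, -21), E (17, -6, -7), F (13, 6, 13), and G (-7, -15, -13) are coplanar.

Yes

With D as base: DE = (-70, -6, 14), DF = (-74, 6, 34), DG = (-94, -15, 8).
DF × DG = (558, -2604, 1674).
DE · (DF × DG) = 0.
The scalar triple product vanishes, so the four points are coplanar.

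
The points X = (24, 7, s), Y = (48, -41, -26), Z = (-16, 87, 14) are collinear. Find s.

Collinearity requires XY × XZ = 0; each component is linear in s.
The x-component gives (128)s + (1408) = 0, so s = -11.
The remaining components then also vanish.

-11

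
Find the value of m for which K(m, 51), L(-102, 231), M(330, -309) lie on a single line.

42

Collinearity: (K − L) must be parallel to (M − L) = (432, -540).
Cross-multiplying the components: (m − (-102))·(-540) = (-180)·(432).
Solving gives m = 42.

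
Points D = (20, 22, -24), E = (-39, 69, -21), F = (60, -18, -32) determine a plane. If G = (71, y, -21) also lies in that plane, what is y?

-11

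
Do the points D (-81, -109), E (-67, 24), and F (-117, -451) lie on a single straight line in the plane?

Yes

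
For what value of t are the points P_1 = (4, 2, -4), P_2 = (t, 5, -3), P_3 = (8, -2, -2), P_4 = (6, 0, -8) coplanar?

Normal to plane P_1P_3P_4: n = (20, 20, 0); plane equation n·P = 120.
Requiring n·P_2 = 120: (20)t + (100) = 120.
So t = 1.

1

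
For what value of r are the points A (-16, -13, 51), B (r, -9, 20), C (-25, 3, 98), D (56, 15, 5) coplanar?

Normal to plane ACD: n = (-2052, 2970, -1404); plane equation n·P = -77382.
Requiring n·B = -77382: (-2052)r + (-54810) = -77382.
So r = 11.

11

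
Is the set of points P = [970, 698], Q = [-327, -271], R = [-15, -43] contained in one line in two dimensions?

PQ = (-1297, -969), PR = (-985, -741).
det[PQ; PR] = (-1297)(-741) − (-969)(-985) = 6612.
The determinant is nonzero, so they are not collinear.

No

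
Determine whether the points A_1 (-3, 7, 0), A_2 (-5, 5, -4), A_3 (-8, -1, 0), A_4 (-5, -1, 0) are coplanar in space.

No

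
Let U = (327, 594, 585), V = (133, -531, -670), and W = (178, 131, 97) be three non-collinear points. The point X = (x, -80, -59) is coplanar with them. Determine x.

-51

A normal to the plane is n = UV × UW = (-32065, 92323, -77803).
X lies in the plane iff n · UX = 0.
This gives (-32065)x + (-1635315) = 0, so x = -51.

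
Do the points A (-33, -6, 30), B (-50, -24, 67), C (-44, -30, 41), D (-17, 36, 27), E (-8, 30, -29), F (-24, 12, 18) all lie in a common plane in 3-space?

The plane through A, B, C has normal n = AB × AC = (690, -220, 210) and equation n·P = -15150.
Checking the remaining points: n·D = -13980, n·E = -18210, n·F = -15420.
Since n·D = -13980 ≠ -15150, D is off the plane and the points are not all coplanar.

No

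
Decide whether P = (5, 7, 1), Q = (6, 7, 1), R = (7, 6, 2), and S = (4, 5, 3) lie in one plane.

Yes

With P as base: PQ = (1, 0, 0), PR = (2, -1, 1), PS = (-1, -2, 2).
PR × PS = (0, -5, -5).
PQ · (PR × PS) = 0.
The scalar triple product vanishes, so the four points are coplanar.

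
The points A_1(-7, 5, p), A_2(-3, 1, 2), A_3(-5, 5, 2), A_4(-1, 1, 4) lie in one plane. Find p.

0

Coplanarity ⇔ det[A_1A_2; A_1A_3; A_1A_4] = 0.
Expanding, this is linear in p: (8)p + (0) = 0.
So p = 0.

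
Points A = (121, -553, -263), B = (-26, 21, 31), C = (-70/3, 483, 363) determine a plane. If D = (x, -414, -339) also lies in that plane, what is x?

-304/3

Coplanarity requires AB · (AC × AD) = 0.
AB = (-147, 574, 294), AC = (-433/3, 1036, 626); the triple product is linear in x with coefficient 54740 and constant term 16640960/3.
Setting it to zero: x = -304/3.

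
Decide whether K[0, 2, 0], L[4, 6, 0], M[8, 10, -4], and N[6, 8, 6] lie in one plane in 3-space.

Yes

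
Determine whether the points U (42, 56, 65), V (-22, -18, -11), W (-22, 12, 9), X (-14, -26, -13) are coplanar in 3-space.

A normal to the plane through U, V, W is n = UV × UW = (800, 1280, -1920).
The plane has equation n·P = -19520. For X: n·X = -19520.
Equal, so X lies in the plane and all four are coplanar.

Yes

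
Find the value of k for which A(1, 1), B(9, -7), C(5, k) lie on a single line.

-3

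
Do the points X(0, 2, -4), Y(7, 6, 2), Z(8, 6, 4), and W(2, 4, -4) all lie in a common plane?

With X as base: XY = (7, 4, 6), XZ = (8, 4, 8), XW = (2, 2, 0).
XZ × XW = (-16, 16, 8).
XY · (XZ × XW) = 0.
The scalar triple product vanishes, so the four points are coplanar.

Yes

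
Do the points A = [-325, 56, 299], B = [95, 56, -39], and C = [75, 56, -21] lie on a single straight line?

No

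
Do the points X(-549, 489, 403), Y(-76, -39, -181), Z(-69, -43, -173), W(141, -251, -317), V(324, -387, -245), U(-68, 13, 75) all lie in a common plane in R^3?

Yes

The plane through X, Y, Z has normal n = XY × XZ = (-6560, -7872, 1804) and equation n·P = 479044.
Checking the remaining points: n·W = 479044, n·V = 479044, n·U = 479044.
All equal 479044, so all 6 points lie in one plane.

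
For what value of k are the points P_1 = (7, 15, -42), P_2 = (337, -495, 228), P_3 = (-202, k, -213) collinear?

338

Direction P_1P_2 = (330, -510, 270). From the x-coordinate of P_3, the parameter along the line is τ = (-202 − 7)/330 = -19/30.
Then k = 15 + (-19/30)·(-510) = 338.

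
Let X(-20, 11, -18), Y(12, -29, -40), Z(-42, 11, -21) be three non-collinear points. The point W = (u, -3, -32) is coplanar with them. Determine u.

The plane through X, Y, Z has equation 120x + 580y − 880z = 19820.
Substituting W: (120)u + (26420) = 19820, so u = -55.

-55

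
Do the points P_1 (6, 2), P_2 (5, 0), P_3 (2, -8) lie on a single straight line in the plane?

P_1P_2 = (-1, -2), P_1P_3 = (-4, -10).
If collinear, P_1P_3 would be a scalar multiple of P_1P_2. But (-1)·(-10) ≠ (-2)·(-4) (difference 2), so they are not parallel; the points are not collinear.

No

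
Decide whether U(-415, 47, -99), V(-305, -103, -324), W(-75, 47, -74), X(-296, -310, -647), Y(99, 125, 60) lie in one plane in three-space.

No

The plane through U, V, W has normal n = UV × UW = (-3750, -79250, 51000) and equation n·P = -7217500.
Checking the remaining points: n·X = -7319500, n·Y = -7217500.
Since n·X = -7319500 ≠ -7217500, X is off the plane and the points are not all coplanar.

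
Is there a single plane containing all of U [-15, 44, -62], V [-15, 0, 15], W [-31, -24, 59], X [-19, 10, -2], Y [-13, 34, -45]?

The plane through U, V, W has normal n = UV × UW = (-88, -1232, -704) and equation n·P = -9240.
Checking the remaining points: n·X = -9240, n·Y = -9064.
Since n·Y = -9064 ≠ -9240, Y is off the plane and the points are not all coplanar.

No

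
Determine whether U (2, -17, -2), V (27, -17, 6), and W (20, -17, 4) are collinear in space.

No

UV = (25, 0, 8), UW = (18, 0, 6).
Comparing components 3 and 1: (8)(18) − (25)(6) = -6 ≠ 0, so UV and UW are not parallel and the points are not collinear.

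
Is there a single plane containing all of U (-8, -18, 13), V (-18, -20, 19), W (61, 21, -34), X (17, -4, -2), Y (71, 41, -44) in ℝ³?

The plane through U, V, W has normal n = UV × UW = (-140, -56, -252) and equation n·P = -1148.
Checking the remaining points: n·X = -1652, n·Y = -1148.
Since n·X = -1652 ≠ -1148, X is off the plane and the points are not all coplanar.

No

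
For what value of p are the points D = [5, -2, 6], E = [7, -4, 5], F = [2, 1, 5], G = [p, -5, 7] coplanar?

8

Normal to plane DEF: n = (5, 5, 0); plane equation n·P = 15.
Requiring n·G = 15: (5)p + (-25) = 15.
So p = 8.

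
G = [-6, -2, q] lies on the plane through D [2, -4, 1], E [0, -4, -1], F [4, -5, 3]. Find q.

-7

The plane through D, E, F has equation −2x + 2z = -2.
Substituting G: (2)q + (12) = -2, so q = -7.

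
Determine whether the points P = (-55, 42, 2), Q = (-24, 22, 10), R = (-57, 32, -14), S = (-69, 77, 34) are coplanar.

Yes

A normal to the plane through P, Q, R is n = PQ × PR = (400, 480, -350).
The plane has equation n·X = -2540. For S: n·S = -2540.
Equal, so S lies in the plane and all four are coplanar.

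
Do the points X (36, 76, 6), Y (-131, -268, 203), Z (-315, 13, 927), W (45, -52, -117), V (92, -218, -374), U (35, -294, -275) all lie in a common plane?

No

The plane through X, Y, Z has normal n = XY × XZ = (-304413, 84660, -110223) and equation n·P = -5186046.
Checking the remaining points: n·W = -5204814, n·V = -5238474, n·U = -5233170.
Since n·W = -5204814 ≠ -5186046, W is off the plane and the points are not all coplanar.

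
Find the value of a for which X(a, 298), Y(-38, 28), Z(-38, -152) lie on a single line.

-38

Collinearity: (X − Y) must be parallel to (Z − Y) = (0, -180).
Cross-multiplying the components: (a − (-38))·(-180) = (270)·(0).
Solving gives a = -38.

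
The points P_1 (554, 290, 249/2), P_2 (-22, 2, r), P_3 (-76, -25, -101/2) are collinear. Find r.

-71/2

Direction P_1P_3 = (-630, -315, -175). From the x-coordinate of P_2, the parameter along the line is τ = (-22 − 554)/(-630) = 32/35.
Then r = 249/2 + 32/35·(-175) = -71/2.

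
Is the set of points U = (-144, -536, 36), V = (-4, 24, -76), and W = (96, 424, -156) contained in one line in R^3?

UV = (140, 560, -112), UW = (240, 960, -192).
UV × UW = (0, 0, 0).
The cross product vanishes, so the three points are collinear.

Yes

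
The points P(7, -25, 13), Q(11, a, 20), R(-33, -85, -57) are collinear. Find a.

Collinearity requires PQ × PR = 0; each component is linear in a.
The x-component gives (-70)a + (-1330) = 0, so a = -19.
The remaining components then also vanish.

-19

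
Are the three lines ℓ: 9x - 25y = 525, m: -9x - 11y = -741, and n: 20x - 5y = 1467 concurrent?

No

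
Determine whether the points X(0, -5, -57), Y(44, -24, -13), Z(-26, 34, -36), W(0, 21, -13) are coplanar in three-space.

A normal to the plane through X, Y, Z is n = XY × XZ = (-2115, -2068, 1222).
The plane has equation n·P = -59314. For W: n·W = -59314.
Equal, so W lies in the plane and all four are coplanar.

Yes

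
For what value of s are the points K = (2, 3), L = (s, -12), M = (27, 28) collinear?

-13

Collinearity: (L − K) must be parallel to (M − K) = (25, 25).
Cross-multiplying the components: (s − 2)·(25) = (-15)·(25).
Solving gives s = -13.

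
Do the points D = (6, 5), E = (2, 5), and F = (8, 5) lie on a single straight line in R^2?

DE = (-4, 0), DF = (2, 0).
det[DE; DF] = (-4)(0) − (0)(2) = 0.
The determinant is zero, so the points are collinear.

Yes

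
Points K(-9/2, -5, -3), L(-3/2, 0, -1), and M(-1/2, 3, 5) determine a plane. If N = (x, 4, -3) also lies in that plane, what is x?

3/2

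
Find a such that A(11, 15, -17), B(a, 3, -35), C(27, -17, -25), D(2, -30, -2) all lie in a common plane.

35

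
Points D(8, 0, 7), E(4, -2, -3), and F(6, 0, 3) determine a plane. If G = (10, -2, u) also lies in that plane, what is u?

The plane through D, E, F has equation 8x + 4y − 4z = 36.
Substituting G: (-4)u + (72) = 36, so u = 9.

9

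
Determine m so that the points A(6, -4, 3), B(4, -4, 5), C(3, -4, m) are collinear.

6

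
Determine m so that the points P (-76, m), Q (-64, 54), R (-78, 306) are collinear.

270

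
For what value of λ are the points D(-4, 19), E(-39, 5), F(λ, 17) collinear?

Collinearity: (F − D) must be parallel to (E − D) = (-35, -14).
Cross-multiplying the components: (λ − (-4))·(-14) = (-2)·(-35).
Solving gives λ = -9.

-9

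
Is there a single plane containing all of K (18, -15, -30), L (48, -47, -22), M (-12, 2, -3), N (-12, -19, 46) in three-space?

Yes

With K as base: KL = (30, -32, 8), KM = (-30, 17, 27), KN = (-30, -4, 76).
KM × KN = (1400, 1470, 630).
KL · (KM × KN) = 0.
The scalar triple product vanishes, so the four points are coplanar.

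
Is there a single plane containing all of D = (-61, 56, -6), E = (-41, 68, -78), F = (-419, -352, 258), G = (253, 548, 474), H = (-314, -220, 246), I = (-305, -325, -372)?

The plane through D, E, F has normal n = DE × DF = (-26208, 20496, -3864) and equation n·P = 2769648.
Checking the remaining points: n·G = 2769648, n·H = 2769648, n·I = 2769648.
All equal 2769648, so all 6 points lie in one plane.

Yes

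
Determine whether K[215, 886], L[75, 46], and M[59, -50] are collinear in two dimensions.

Yes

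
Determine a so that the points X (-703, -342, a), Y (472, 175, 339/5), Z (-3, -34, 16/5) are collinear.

-92

Collinearity requires XY × XZ = 0; each component is linear in a.
The x-component gives (-209)a + (-19228) = 0, so a = -92.
The remaining components then also vanish.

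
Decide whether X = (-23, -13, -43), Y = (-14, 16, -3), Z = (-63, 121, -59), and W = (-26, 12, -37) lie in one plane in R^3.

With X as base: XY = (9, 29, 40), XZ = (-40, 134, -16), XW = (-3, 25, 6).
XZ × XW = (1204, 288, -598).
XY · (XZ × XW) = -4732.
Since -4732 ≠ 0, the four points are not coplanar.

No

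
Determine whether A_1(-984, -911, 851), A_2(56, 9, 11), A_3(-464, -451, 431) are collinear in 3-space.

Yes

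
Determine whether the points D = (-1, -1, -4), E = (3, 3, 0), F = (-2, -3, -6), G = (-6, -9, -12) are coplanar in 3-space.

The four points are coplanar iff the 3×3 determinant with rows DE, DF, DG is zero.
Rows: (4, 4, 4), (-1, -2, -2), (-5, -8, -8).
Expanding along the first row: (4)(0) − (4)(-2) + (4)(-2) = 0.
Zero determinant ⇒ coplanar.

Yes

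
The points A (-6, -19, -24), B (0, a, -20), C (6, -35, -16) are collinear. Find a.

Direction AC = (12, -16, 8). From the x-coordinate of B, the parameter along the line is τ = (0 − (-6))/12 = 1/2.
Then a = (-19) + 1/2·(-16) = -27.

-27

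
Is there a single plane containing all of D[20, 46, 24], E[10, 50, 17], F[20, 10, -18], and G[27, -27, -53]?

Yes

A normal to the plane through D, E, F is n = DE × DF = (-420, -420, 360).
The plane has equation n·P = -19080. For G: n·G = -19080.
Equal, so G lies in the plane and all four are coplanar.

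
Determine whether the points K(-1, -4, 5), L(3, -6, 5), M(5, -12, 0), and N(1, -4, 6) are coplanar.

The four points are coplanar iff the 3×3 determinant with rows KL, KM, KN is zero.
Rows: (4, -2, 0), (6, -8, -5), (2, 0, 1).
Expanding along the first row: (4)(-8) − (-2)(16) + (0)(16) = 0.
Zero determinant ⇒ coplanar.

Yes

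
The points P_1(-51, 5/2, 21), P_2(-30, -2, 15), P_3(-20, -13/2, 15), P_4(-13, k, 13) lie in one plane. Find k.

-8

Normal to plane P_1P_2P_3: n = (-27, -60, -99/2); plane equation n·P = 375/2.
Requiring n·P_4 = 375/2: (-60)k + (-585/2) = 375/2.
So k = -8.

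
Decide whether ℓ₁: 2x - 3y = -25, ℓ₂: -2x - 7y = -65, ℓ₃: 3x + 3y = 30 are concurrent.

Lines aᵢx + bᵢy = cᵢ with pairwise distinct directions are concurrent exactly when det[aᵢ bᵢ cᵢ] = 0.
Here the determinant is 0.
It vanishes, so the lines are concurrent at (1, 9).

Yes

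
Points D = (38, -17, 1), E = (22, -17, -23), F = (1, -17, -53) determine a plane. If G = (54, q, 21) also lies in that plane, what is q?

-17

A normal to the plane is n = DE × DF = (0, 24, 0).
G lies in the plane iff n · DG = 0.
This gives (24)q + (408) = 0, so q = -17.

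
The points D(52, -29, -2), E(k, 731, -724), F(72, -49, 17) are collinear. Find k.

Direction DF = (20, -20, 19). From the y-coordinate of E, the parameter along the line is τ = (731 − (-29))/(-20) = -38.
Then k = 52 + (-38)·(20) = -708.

-708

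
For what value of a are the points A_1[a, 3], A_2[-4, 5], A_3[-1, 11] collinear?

-5

Collinearity: (A_1 − A_2) must be parallel to (A_3 − A_2) = (3, 6).
Cross-multiplying the components: (a − (-4))·(6) = (-2)·(3).
Solving gives a = -5.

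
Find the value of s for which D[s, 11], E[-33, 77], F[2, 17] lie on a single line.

11/2

Collinearity: (D − E) must be parallel to (F − E) = (35, -60).
Cross-multiplying the components: (s − (-33))·(-60) = (-66)·(35).
Solving gives s = 11/2.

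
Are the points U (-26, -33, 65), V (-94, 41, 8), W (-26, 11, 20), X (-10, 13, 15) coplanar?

No

The four points are coplanar iff the 3×3 determinant with rows UV, UW, UX is zero.
Rows: (-68, 74, -57), (0, 44, -45), (16, 46, -50).
Expanding along the first row: (-68)(-130) − (74)(720) + (-57)(-704) = -4312.
Nonzero ⇒ not coplanar.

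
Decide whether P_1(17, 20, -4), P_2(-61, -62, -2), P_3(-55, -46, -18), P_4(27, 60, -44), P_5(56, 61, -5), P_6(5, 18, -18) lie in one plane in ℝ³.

The plane through P_1, P_2, P_3 has normal n = P_1P_2 × P_1P_3 = (1280, -1236, -756) and equation n·P = 64.
Checking the remaining points: n·P_4 = -6336, n·P_5 = 64, n·P_6 = -2240.
Since n·P_4 = -6336 ≠ 64, P_4 is off the plane and the points are not all coplanar.

No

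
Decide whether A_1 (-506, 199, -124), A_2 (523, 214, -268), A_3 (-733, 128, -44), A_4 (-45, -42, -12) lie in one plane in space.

Yes

With A_1 as base: A_1A_2 = (1029, 15, -144), A_1A_3 = (-227, -71, 80), A_1A_4 = (461, -241, 112).
A_1A_3 × A_1A_4 = (11328, 62304, 87438).
A_1A_2 · (A_1A_3 × A_1A_4) = 0.
The scalar triple product vanishes, so the four points are coplanar.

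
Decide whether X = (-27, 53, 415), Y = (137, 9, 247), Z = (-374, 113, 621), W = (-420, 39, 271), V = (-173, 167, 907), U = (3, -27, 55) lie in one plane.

No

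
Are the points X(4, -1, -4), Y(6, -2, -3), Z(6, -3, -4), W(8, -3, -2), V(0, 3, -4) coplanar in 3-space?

The plane through X, Y, Z has normal n = XY × XZ = (2, 2, -2) and equation n·P = 14.
Checking the remaining points: n·W = 14, n·V = 14.
All equal 14, so all 5 points lie in one plane.

Yes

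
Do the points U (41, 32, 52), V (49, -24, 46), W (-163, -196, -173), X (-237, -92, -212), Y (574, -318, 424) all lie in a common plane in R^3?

The plane through U, V, W has normal n = UV × UW = (11232, 3024, -13248) and equation n·P = -131616.
Checking the remaining points: n·X = -131616, n·Y = -131616.
All equal -131616, so all 5 points lie in one plane.

Yes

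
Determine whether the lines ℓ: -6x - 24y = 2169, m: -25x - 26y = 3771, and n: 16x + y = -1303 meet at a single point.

The three lines meet at one point iff the augmented coefficient matrix [aᵢ bᵢ cᵢ] has rank < 3, i.e. its determinant vanishes.
Here the determinant is 1173.
Nonzero, so no common point exists.

No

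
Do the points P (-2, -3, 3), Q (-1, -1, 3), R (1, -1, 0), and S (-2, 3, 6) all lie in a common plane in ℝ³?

A normal to the plane through P, Q, R is n = PQ × PR = (-6, 3, -4).
The plane has equation n·X = -9. For S: n·S = -3.
-3 ≠ -9, so S is off the plane.

No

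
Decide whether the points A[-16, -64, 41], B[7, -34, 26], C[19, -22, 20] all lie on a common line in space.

No

AB = (23, 30, -15), AC = (35, 42, -21).
AB × AC = (0, -42, -84).
The cross product is nonzero, so the points do not lie on one line.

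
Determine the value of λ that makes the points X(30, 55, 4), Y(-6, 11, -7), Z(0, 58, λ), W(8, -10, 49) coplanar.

-59

Coplanarity ⇔ det[XY; XZ; XW] = 0.
Expanding, this is linear in λ: (-1372)λ + (-80948) = 0.
So λ = -59.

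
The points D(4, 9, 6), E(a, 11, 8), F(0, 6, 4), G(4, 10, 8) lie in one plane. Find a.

6

Coplanarity ⇔ det[DE; DF; DG] = 0.
Expanding, this is linear in a: (-4)a + (24) = 0.
So a = 6.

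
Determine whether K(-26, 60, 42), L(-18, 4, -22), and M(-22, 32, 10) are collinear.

KL = (8, -56, -64), KM = (4, -28, -32).
KL × KM = (0, 0, 0).
The cross product vanishes, so the three points are collinear.

Yes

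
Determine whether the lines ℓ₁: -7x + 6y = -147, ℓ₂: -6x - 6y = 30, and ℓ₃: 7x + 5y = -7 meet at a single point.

Yes

The three lines meet at one point iff the augmented coefficient matrix [aᵢ bᵢ cᵢ] has rank < 3, i.e. its determinant vanishes.
Here the determinant is 0.
It vanishes, so the lines are concurrent at (9, -14).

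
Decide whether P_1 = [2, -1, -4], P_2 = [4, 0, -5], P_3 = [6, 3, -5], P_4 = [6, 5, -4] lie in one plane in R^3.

Yes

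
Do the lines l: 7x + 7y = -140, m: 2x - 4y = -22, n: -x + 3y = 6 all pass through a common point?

Intersecting l and m: solving the 2×2 system gives (x, y) = (-17, -3).
Substitute into n: (-1)(-17) + (3)(-3) = 8.
But n requires 6 ≠ 8, so the three lines have no common point.

No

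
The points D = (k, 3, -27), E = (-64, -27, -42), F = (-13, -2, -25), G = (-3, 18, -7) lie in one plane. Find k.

35

The points are coplanar iff DE · (DF × DG) = 0.
Expanding, this is linear in k: (-110)k + (3850) = 0.
So k = 35.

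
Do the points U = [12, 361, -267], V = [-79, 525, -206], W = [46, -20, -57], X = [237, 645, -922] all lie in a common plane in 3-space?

No

The four points are coplanar iff the 3×3 determinant with rows UV, UW, UX is zero.
Rows: (-91, 164, 61), (34, -381, 210), (225, 284, -655).
Expanding along the first row: (-91)(189915) − (164)(-69520) + (61)(95381) = -62744.
Nonzero ⇒ not coplanar.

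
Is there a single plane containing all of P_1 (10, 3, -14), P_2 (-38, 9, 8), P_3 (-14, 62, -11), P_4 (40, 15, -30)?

Yes

A normal to the plane through P_1, P_2, P_3 is n = P_1P_2 × P_1P_3 = (-1280, -384, -2688).
The plane has equation n·P = 23680. For P_4: n·P_4 = 23680.
Equal, so P_4 lies in the plane and all four are coplanar.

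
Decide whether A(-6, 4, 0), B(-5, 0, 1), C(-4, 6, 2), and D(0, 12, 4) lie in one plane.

No

The four points are coplanar iff the 3×3 determinant with rows AB, AC, AD is zero.
Rows: (1, -4, 1), (2, 2, 2), (6, 8, 4).
Expanding along the first row: (1)(-8) − (-4)(-4) + (1)(4) = -20.
Nonzero ⇒ not coplanar.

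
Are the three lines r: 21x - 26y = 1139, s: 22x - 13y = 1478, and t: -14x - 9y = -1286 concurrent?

The three lines meet at one point iff the augmented coefficient matrix [aᵢ bᵢ cᵢ] has rank < 3, i.e. its determinant vanishes.
Here the determinant is 0.
It vanishes, so the lines are concurrent at (79, 20).

Yes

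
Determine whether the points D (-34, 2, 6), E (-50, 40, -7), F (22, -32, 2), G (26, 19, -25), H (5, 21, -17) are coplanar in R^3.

The plane through D, E, F has normal n = DE × DF = (-594, -792, -1584) and equation n·P = 9108.
Checking the remaining points: n·G = 9108, n·H = 7326.
Since n·H = 7326 ≠ 9108, H is off the plane and the points are not all coplanar.

No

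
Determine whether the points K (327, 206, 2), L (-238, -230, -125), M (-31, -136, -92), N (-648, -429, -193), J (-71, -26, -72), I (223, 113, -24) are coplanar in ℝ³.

The plane through K, L, M has normal n = KL × KM = (-2450, -7644, 37142) and equation n·P = -2301530.
Checking the remaining points: n·N = -2301530, n·J = -2301530, n·I = -2301530.
All equal -2301530, so all 6 points lie in one plane.

Yes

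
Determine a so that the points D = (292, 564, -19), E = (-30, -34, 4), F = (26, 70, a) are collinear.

0

Collinearity requires DE × DF = 0; each component is linear in a.
The x-component gives (-598)a + (0) = 0, so a = 0.
The remaining components then also vanish.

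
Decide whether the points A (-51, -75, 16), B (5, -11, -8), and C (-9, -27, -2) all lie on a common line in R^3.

Yes

AB = (56, 64, -24), AC = (42, 48, -18).
Each component of AC is 3/4 times the corresponding component of AB, so AC = 3/4·AB and the points are collinear.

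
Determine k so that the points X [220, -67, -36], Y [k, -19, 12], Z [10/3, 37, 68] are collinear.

Collinearity requires XY × XZ = 0; each component is linear in k.
The y-component gives (-104)k + (12480) = 0, so k = 120.
The remaining components then also vanish.

120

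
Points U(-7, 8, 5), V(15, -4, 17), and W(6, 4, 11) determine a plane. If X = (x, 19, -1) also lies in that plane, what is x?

A normal to the plane is n = UV × UW = (-24, 24, 68).
X lies in the plane iff n · UX = 0.
This gives (-24)x + (-312) = 0, so x = -13.

-13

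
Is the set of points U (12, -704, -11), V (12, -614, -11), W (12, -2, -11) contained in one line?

Yes

UV = (0, 90, 0), UW = (0, 702, 0).
Each component of UW is 39/5 times the corresponding component of UV, so UW = 39/5·UV and the points are collinear.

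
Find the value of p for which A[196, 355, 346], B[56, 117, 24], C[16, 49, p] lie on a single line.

-68

Direction AB = (-140, -238, -322). From the x-coordinate of C, the parameter along the line is τ = (16 − 196)/(-140) = 9/7.
Then p = 346 + 9/7·(-322) = -68.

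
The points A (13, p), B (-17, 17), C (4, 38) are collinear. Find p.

The three points are collinear iff det[AB; AC] = 0.
This determinant is linear in p: (21)p + (-987) = 0, so p = 47.

47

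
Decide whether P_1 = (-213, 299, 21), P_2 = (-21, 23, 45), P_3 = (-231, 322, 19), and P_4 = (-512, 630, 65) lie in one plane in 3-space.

The four points are coplanar iff the 3×3 determinant with rows P_1P_2, P_1P_3, P_1P_4 is zero.
Rows: (192, -276, 24), (-18, 23, -2), (-299, 331, 44).
Expanding along the first row: (192)(1674) − (-276)(-1390) + (24)(919) = -40176.
Nonzero ⇒ not coplanar.

No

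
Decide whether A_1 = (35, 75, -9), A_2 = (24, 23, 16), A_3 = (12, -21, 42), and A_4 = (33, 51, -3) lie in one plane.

With A_1 as base: A_1A_2 = (-11, -52, 25), A_1A_3 = (-23, -96, 51), A_1A_4 = (-2, -24, 6).
A_1A_3 × A_1A_4 = (648, 36, 360).
A_1A_2 · (A_1A_3 × A_1A_4) = 0.
The scalar triple product vanishes, so the four points are coplanar.

Yes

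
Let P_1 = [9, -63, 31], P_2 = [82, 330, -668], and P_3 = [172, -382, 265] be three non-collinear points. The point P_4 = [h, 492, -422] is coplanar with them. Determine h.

Coplanarity requires P_1P_2 · (P_1P_3 × P_1P_4) = 0.
P_1P_2 = (73, 393, -699), P_1P_3 = (163, -319, 234); the triple product is linear in h with coefficient -131019 and constant term -31968636.
Setting it to zero: h = -244.

-244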